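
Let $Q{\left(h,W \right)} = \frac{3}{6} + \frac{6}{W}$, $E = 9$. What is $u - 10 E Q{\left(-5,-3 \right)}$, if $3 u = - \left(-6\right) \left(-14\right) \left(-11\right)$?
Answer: $41580$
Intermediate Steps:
$Q{\left(h,W \right)} = \frac{1}{2} + \frac{6}{W}$ ($Q{\left(h,W \right)} = 3 \cdot \frac{1}{6} + \frac{6}{W} = \frac{1}{2} + \frac{6}{W}$)
$u = 308$ ($u = \frac{\left(-1\right) \left(-6\right) \left(-14\right) \left(-11\right)}{3} = \frac{\left(-1\right) 84 \left(-11\right)}{3} = \frac{\left(-1\right) \left(-924\right)}{3} = \frac{1}{3} \cdot 924 = 308$)
$u - 10 E Q{\left(-5,-3 \right)} = 308 \left(-10\right) 9 \frac{12 - 3}{2 \left(-3\right)} = 308 \left(- 90 \cdot \frac{1}{2} \left(- \frac{1}{3}\right) 9\right) = 308 \left(\left(-90\right) \left(- \frac{3}{2}\right)\right) = 308 \cdot 135 = 41580$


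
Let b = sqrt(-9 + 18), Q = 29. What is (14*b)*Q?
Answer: 1218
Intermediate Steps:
b = 3 (b = sqrt(9) = 3)
(14*b)*Q = (14*3)*29 = 42*29 = 1218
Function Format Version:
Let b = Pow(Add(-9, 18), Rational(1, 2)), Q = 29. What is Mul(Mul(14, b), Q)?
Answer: 1218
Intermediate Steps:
b = 3 (b = Pow(9, Rational(1, 2)) = 3)
Mul(Mul(14, b), Q) = Mul(Mul(14, 3), 29) = Mul(42, 29) = 1218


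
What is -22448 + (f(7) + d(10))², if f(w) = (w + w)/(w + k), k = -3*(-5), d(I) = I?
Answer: -2702519/121 ≈ -22335.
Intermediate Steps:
k = 15
f(w) = 2*w/(15 + w) (f(w) = (w + w)/(w + 15) = (2*w)/(15 + w) = 2*w/(15 + w))
-22448 + (f(7) + d(10))² = -22448 + (2*7/(15 + 7) + 10)² = -22448 + (2*7/22 + 10)² = -22448 + (2*7*(1/22) + 10)² = -22448 + (7/11 + 10)² = -22448 + (117/11)² = -22448 + 13689/121 = -2702519/121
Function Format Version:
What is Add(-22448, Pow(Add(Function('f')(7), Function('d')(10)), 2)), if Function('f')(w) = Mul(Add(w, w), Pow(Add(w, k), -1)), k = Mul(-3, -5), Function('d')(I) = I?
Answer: Rational(-2702519, 121) ≈ -22335.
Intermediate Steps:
k = 15
Function('f')(w) = Mul(2, w, Pow(Add(15, w), -1)) (Function('f')(w) = Mul(Add(w, w), Pow(Add(w, 15), -1)) = Mul(Mul(2, w), Pow(Add(15, w), -1)) = Mul(2, w, Pow(Add(15, w), -1)))
Add(-22448, Pow(Add(Function('f')(7), Function('d')(10)), 2)) = Add(-22448, Pow(Add(Mul(2, 7, Pow(Add(15, 7), -1)), 10), 2)) = Add(-22448, Pow(Add(Mul(2, 7, Pow(22, -1)), 10), 2)) = Add(-22448, Pow(Add(Mul(2, 7, Rational(1, 22)), 10), 2)) = Add(-22448, Pow(Add(Rational(7, 11), 10), 2)) = Add(-22448, Pow(Rational(117, 11), 2)) = Add(-22448, Rational(13689, 121)) = Rational(-2702519, 121)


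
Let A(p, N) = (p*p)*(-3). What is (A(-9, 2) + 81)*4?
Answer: -648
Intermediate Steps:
A(p, N) = -3*p² (A(p, N) = p²*(-3) = -3*p²)
(A(-9, 2) + 81)*4 = (-3*(-9)² + 81)*4 = (-3*81 + 81)*4 = (-243 + 81)*4 = -162*4 = -648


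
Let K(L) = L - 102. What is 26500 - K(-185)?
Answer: 26787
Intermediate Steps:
K(L) = -102 + L
26500 - K(-185) = 26500 - (-102 - 185) = 26500 - 1*(-287) = 26500 + 287 = 26787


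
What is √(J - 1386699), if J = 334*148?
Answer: I*√1337267 ≈ 1156.4*I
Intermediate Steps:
J = 49432
√(J - 1386699) = √(49432 - 1386699) = √(-1337267) = I*√1337267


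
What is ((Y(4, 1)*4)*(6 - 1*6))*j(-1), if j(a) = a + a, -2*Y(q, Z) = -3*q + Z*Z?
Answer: 0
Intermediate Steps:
Y(q, Z) = -Z²/2 + 3*q/2 (Y(q, Z) = -(-3*q + Z*Z)/2 = -(-3*q + Z²)/2 = -(Z² - 3*q)/2 = -Z²/2 + 3*q/2)
j(a) = 2*a
((Y(4, 1)*4)*(6 - 1*6))*j(-1) = (((-½*1² + (3/2)*4)*4)*(6 - 1*6))*(2*(-1)) = (((-½*1 + 6)*4)*(6 - 6))*(-2) = (((-½ + 6)*4)*0)*(-2) = (((11/2)*4)*0)*(-2) = (22*0)*(-2) = 0*(-2) = 0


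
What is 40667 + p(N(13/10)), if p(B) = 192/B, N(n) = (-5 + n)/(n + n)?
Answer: 1499687/37 ≈ 40532.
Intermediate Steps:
N(n) = (-5 + n)/(2*n) (N(n) = (-5 + n)/((2*n)) = (-5 + n)*(1/(2*n)) = (-5 + n)/(2*n))
40667 + p(N(13/10)) = 40667 + 192/(((-5 + 13/10)/(2*((13/10))))) = 40667 + 192/(((-5 + 13*(⅒))/(2*((13*(⅒)))))) = 40667 + 192/(((-5 + 13/10)/(2*(13/10)))) = 40667 + 192/(((½)*(10/13)*(-37/10))) = 40667 + 192/(-37/26) = 40667 + 192*(-26/37) = 40667 - 4992/37 = 1499687/37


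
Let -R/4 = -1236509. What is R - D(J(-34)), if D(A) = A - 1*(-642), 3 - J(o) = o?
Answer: 4945357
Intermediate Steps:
J(o) = 3 - o
D(A) = 642 + A (D(A) = A + 642 = 642 + A)
R = 4946036 (R = -4*(-1236509) = 4946036)
R - D(J(-34)) = 4946036 - (642 + (3 - 1*(-34))) = 4946036 - (642 + (3 + 34)) = 4946036 - (642 + 37) = 4946036 - 1*679 = 4946036 - 679 = 4945357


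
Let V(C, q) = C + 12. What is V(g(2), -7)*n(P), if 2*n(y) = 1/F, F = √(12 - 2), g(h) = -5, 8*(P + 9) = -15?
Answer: 7*√10/20 ≈ 1.1068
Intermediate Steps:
P = -87/8 (P = -9 + (⅛)*(-15) = -9 - 15/8 = -87/8 ≈ -10.875)
V(C, q) = 12 + C
F = √10 ≈ 3.1623
n(y) = √10/20 (n(y) = 1/(2*(√10)) = (√10/10)/2 = √10/20)
V(g(2), -7)*n(P) = (12 - 5)*(√10/20) = 7*(√10/20) = 7*√10/20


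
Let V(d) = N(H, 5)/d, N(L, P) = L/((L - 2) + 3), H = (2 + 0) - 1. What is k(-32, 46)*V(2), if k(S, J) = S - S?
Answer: 0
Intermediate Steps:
k(S, J) = 0
H = 1 (H = 2 - 1 = 1)
N(L, P) = L/(1 + L) (N(L, P) = L/((-2 + L) + 3) = L/(1 + L))
V(d) = 1/(2*d) (V(d) = (1/(1 + 1))/d = (1/2)/d = (1*(½))/d = 1/(2*d))
k(-32, 46)*V(2) = 0*((½)/2) = 0*((½)*(½)) = 0*(¼) = 0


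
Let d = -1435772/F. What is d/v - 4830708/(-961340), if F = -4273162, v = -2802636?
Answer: 3615820374052454261/719570059155528930 ≈ 5.0250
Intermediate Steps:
d = 717886/2136581 (d = -1435772/(-4273162) = -1435772*(-1/4273162) = 717886/2136581 ≈ 0.33600)
d/v - 4830708/(-961340) = (717886/2136581)/(-2802636) - 4830708/(-961340) = (717886/2136581)*(-1/2802636) - 4830708*(-1/961340) = -358943/2994029413758 + 1207677/240335 = 3615820374052454261/719570059155528930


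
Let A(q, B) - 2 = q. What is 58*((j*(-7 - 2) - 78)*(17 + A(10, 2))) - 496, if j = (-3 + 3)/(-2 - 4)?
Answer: -131692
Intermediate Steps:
j = 0 (j = 0/(-6) = 0*(-⅙) = 0)
A(q, B) = 2 + q
58*((j*(-7 - 2) - 78)*(17 + A(10, 2))) - 496 = 58*((0*(-7 - 2) - 78)*(17 + (2 + 10))) - 496 = 58*((0*(-9) - 78)*(17 + 12)) - 496 = 58*((0 - 78)*29) - 496 = 58*(-78*29) - 496 = 58*(-2262) - 496 = -131196 - 496 = -131692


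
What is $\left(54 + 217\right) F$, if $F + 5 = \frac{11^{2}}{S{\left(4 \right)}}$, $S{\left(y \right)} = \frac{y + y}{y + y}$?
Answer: $31436$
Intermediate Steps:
$S{\left(y \right)} = 1$ ($S{\left(y \right)} = \frac{2 y}{2 y} = 2 y \frac{1}{2 y} = 1$)
$F = 116$ ($F = -5 + \frac{11^{2}}{1} = -5 + 121 \cdot 1 = -5 + 121 = 116$)
$\left(54 + 217\right) F = \left(54 + 217\right) 116 = 271 \cdot 116 = 31436$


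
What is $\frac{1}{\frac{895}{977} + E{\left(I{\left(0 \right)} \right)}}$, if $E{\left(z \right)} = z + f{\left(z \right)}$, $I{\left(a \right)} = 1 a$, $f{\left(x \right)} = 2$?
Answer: $\frac{977}{2849} \approx 0.34293$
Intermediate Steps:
$I{\left(a \right)} = a$
$E{\left(z \right)} = 2 + z$ ($E{\left(z \right)} = z + 2 = 2 + z$)
$\frac{1}{\frac{895}{977} + E{\left(I{\left(0 \right)} \right)}} = \frac{1}{\frac{895}{977} + \left(2 + 0\right)} = \frac{1}{895 \cdot \frac{1}{977} + 2} = \frac{1}{\frac{895}{977} + 2} = \frac{1}{\frac{2849}{977}} = \frac{977}{2849}$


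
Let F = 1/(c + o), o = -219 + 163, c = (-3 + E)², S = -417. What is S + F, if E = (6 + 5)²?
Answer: -5782955/13868 ≈ -417.00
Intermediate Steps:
E = 121 (E = 11² = 121)
c = 13924 (c = (-3 + 121)² = 118² = 13924)
o = -56
F = 1/13868 (F = 1/(13924 - 56) = 1/13868 ≈ 7.2108e-5)
S + F = -417 + 1/13868 = -5782955/13868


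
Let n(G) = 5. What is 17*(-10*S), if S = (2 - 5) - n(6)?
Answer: 1360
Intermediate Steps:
S = -8 (S = (2 - 5) - 1*5 = -3 - 5 = -8)
17*(-10*S) = 17*(-10*(-8)) = 17*80 = 1360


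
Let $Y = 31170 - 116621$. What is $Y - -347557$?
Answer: $262106$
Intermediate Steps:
$Y = -85451$ ($Y = 31170 - 116621 = -85451$)
$Y - -347557 = -85451 - -347557 = -85451 + 347557 = 262106$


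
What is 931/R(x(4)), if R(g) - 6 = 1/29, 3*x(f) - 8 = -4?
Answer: 3857/25 ≈ 154.28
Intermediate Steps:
x(f) = 4/3 (x(f) = 8/3 + (⅓)*(-4) = 8/3 - 4/3 = 4/3)
R(g) = 175/29 (R(g) = 6 + 1/29 = 175/29)
931/R(x(4)) = 931/(175/29) = 931*(29/175) = 3857/25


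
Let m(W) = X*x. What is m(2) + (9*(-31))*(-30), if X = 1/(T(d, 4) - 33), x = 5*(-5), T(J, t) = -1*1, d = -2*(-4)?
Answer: 284605/34 ≈ 8370.7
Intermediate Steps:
d = 8
T(J, t) = -1
x = -25
X = -1/34 (X = 1/(-1 - 33) = 1/(-34) = -1/34 ≈ -0.029412)
m(W) = 25/34 (m(W) = -1/34*(-25) = 25/34)
m(2) + (9*(-31))*(-30) = 25/34 + (9*(-31))*(-30) = 25/34 - 279*(-30) = 25/34 + 8370 = 284605/34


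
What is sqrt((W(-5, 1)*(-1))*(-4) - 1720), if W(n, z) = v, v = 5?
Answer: 10*I*sqrt(17) ≈ 41.231*I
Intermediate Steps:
W(n, z) = 5
sqrt((W(-5, 1)*(-1))*(-4) - 1720) = sqrt((5*(-1))*(-4) - 1720) = sqrt(-5*(-4) - 1720) = sqrt(20 - 1720) = sqrt(-1700) = 10*I*sqrt(17)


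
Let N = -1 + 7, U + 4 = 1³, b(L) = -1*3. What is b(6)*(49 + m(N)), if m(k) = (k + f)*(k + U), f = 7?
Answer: -264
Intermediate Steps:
b(L) = -3
U = -3 (U = -4 + 1³ = -4 + 1 = -3)
N = 6
m(k) = (-3 + k)*(7 + k) (m(k) = (k + 7)*(k - 3) = (7 + k)*(-3 + k) = (-3 + k)*(7 + k))
b(6)*(49 + m(N)) = -3*(49 + (-21 + 6² + 4*6)) = -3*(49 + (-21 + 36 + 24)) = -3*(49 + 39) = -3*88 = -264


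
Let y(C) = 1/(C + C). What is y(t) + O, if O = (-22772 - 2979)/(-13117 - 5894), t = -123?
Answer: 2105245/1558902 ≈ 1.3505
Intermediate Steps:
O = 25751/19011 (O = -25751/(-19011) = -25751*(-1/19011) = 25751/19011 ≈ 1.3545)
y(C) = 1/(2*C)
y(t) + O = (1/2)/(-123) + 25751/19011 = (1/2)*(-1/123) + 25751/19011 = -1/246 + 25751/19011 = 2105245/1558902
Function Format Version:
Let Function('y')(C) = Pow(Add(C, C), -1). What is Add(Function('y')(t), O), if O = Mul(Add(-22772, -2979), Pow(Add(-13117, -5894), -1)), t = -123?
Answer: Rational(2105245, 1558902) ≈ 1.3505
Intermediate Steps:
O = Rational(25751, 19011) (O = Mul(-25751, Pow(-19011, -1)) = Mul(-25751, Rational(-1, 19011)) = Rational(25751, 19011) ≈ 1.3545)
Function('y')(C) = Mul(Rational(1, 2), Pow(C, -1)) (Function('y')(C) = Pow(Mul(2, C), -1) = Mul(Rational(1, 2), Pow(C, -1)))
Add(Function('y')(t), O) = Add(Mul(Rational(1, 2), Pow(-123, -1)), Rational(25751, 19011)) = Add(Mul(Rational(1, 2), Rational(-1, 123)), Rational(25751, 19011)) = Add(Rational(-1, 246), Rational(25751, 19011)) = Rational(2105245, 1558902)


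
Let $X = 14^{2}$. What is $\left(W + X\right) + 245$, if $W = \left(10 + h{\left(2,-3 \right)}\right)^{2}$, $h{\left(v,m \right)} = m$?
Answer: $490$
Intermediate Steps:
$X = 196$
$W = 49$ ($W = \left(10 - 3\right)^{2} = 7^{2} = 49$)
$\left(W + X\right) + 245 = \left(49 + 196\right) + 245 = 245 + 245 = 490$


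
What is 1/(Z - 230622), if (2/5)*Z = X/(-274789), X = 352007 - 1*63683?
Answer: -274789/63373109568 ≈ -4.3360e-6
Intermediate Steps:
X = 288324 (X = 352007 - 63683 = 288324)
Z = -720810/274789 (Z = 5*(288324/(-274789))/2 = 5*(288324*(-1/274789))/2 = (5/2)*(-288324/274789) = -720810/274789 ≈ -2.6231)
1/(Z - 230622) = 1/(-720810/274789 - 230622) = 1/(-63373109568/274789) = -274789/63373109568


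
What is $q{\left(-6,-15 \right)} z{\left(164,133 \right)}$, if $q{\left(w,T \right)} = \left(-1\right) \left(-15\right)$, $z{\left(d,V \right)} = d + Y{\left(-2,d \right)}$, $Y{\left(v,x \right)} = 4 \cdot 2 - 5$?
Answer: $2505$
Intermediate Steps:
$Y{\left(v,x \right)} = 3$ ($Y{\left(v,x \right)} = 8 - 5 = 3$)
$z{\left(d,V \right)} = 3 + d$ ($z{\left(d,V \right)} = d + 3 = 3 + d$)
$q{\left(w,T \right)} = 15$
$q{\left(-6,-15 \right)} z{\left(164,133 \right)} = 15 \left(3 + 164\right) = 15 \cdot 167 = 2505$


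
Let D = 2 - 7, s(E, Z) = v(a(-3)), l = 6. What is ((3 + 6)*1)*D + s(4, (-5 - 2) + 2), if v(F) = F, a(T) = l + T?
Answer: -42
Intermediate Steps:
a(T) = 6 + T
s(E, Z) = 3 (s(E, Z) = 6 - 3 = 3)
D = -5
((3 + 6)*1)*D + s(4, (-5 - 2) + 2) = ((3 + 6)*1)*(-5) + 3 = (9*1)*(-5) + 3 = 9*(-5) + 3 = -45 + 3 = -42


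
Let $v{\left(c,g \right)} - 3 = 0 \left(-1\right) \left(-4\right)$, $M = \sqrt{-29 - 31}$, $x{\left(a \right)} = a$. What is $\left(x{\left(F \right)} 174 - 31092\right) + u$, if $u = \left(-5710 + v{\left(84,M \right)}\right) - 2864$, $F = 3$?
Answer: $-39141$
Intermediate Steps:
$M = 2 i \sqrt{15}$ ($M = \sqrt{-60} = 2 i \sqrt{15} \approx 7.746 i$)
$v{\left(c,g \right)} = 3$ ($v{\left(c,g \right)} = 3 + 0 \left(-1\right) \left(-4\right) = 3 + 0 \left(-4\right) = 3 + 0 = 3$)
$u = -8571$ ($u = \left(-5710 + 3\right) - 2864 = -5707 - 2864 = -8571$)
$\left(x{\left(F \right)} 174 - 31092\right) + u = \left(3 \cdot 174 - 31092\right) - 8571 = \left(522 - 31092\right) - 8571 = -30570 - 8571 = -39141$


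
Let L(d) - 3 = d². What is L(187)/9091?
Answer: 34972/9091 ≈ 3.8469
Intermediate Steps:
L(d) = 3 + d²
L(187)/9091 = (3 + 187²)/9091 = (3 + 34969)*(1/9091) = 34972*(1/9091) = 34972/9091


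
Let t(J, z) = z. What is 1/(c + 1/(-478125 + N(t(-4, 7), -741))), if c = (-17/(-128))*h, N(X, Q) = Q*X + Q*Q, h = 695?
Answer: 8418432/777060863 ≈ 0.010834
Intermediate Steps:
N(X, Q) = Q² + Q*X (N(X, Q) = Q*X + Q² = Q² + Q*X)
c = 11815/128 (c = -17/(-128)*695 = -17*(-1/128)*695 = (17/128)*695 = 11815/128 ≈ 92.305)
1/(c + 1/(-478125 + N(t(-4, 7), -741))) = 1/(11815/128 + 1/(-478125 - 741*(-741 + 7))) = 1/(11815/128 + 1/(-478125 - 741*(-734))) = 1/(11815/128 + 1/(-478125 + 543894)) = 1/(11815/128 + 1/65769) = 1/(777060863/8418432) = 8418432/777060863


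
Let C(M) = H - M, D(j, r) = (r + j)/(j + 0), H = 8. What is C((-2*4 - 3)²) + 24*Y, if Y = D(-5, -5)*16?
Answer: 655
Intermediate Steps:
D(j, r) = (j + r)/j
Y = 32 (Y = ((-5 - 5)/(-5))*16 = -⅕*(-10)*16 = 2*16 = 32)
C(M) = 8 - M
C((-2*4 - 3)²) + 24*Y = (8 - (-2*4 - 3)²) + 24*32 = (8 - (-8 - 3)²) + 768 = (8 - 1*(-11)²) + 768 = (8 - 1*121) + 768 = (8 - 121) + 768 = -113 + 768 = 655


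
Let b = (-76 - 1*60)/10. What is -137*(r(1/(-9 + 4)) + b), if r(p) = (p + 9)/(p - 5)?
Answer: 136178/65 ≈ 2095.0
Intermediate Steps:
b = -68/5 (b = (-76 - 60)*(⅒) = -136*⅒ = -68/5 ≈ -13.600)
r(p) = (9 + p)/(-5 + p)
-137*(r(1/(-9 + 4)) + b) = -137*((9 + 1/(-9 + 4))/(-5 + 1/(-9 + 4)) - 68/5) = -137*((9 + 1/(-5))/(-5 + 1/(-5)) - 68/5) = -137*((9 - ⅕)/(-5 - ⅕) - 68/5) = -137*((44/5)/(-26/5) - 68/5) = -137*(-5/26*44/5 - 68/5) = -137*(-22/13 - 68/5) = -137*(-994/65) = 136178/65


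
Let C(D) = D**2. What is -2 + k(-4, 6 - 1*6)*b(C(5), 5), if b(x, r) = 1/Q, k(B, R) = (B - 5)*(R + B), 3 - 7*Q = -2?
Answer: 242/5 ≈ 48.400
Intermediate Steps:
Q = 5/7 (Q = 3/7 - 1/7*(-2) = 3/7 + 2/7 = 5/7 ≈ 0.71429)
k(B, R) = (-5 + B)*(B + R)
b(x, r) = 7/5 (b(x, r) = 1/(5/7) = 7/5)
-2 + k(-4, 6 - 1*6)*b(C(5), 5) = -2 + ((-4)**2 - 5*(-4) - 5*(6 - 1*6) - 4*(6 - 1*6))*(7/5) = -2 + (16 + 20 - 5*(6 - 6) - 4*(6 - 6))*(7/5) = -2 + (16 + 20 - 5*0 - 4*0)*(7/5) = -2 + (16 + 20 + 0 + 0)*(7/5) = -2 + 36*(7/5) = -2 + 252/5 = 242/5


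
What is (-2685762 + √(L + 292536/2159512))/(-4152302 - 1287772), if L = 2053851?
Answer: 447627/906679 - √37414525390324746/734244067743 ≈ 0.49344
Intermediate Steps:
(-2685762 + √(L + 292536/2159512))/(-4152302 - 1287772) = (-2685762 + √(2053851 + 292536/2159512))/(-4152302 - 1287772) = (-2685762 + √(2053851 + 292536*(1/2159512)))/(-5440074) = (-2685762 + √(2053851 + 36567/269939))*(-1/5440074) = (-2685762 + √(554414521656/269939))*(-1/5440074) = (-2685762 + 2*√37414525390324746/269939)*(-1/5440074) = 447627/906679 - √37414525390324746/734244067743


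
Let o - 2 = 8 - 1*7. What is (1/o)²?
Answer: ⅑ ≈ 0.11111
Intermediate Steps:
o = 3 (o = 2 + (8 - 1*7) = 2 + (8 - 7) = 2 + 1 = 3)
(1/o)² = (1/3)² = (⅓)² = ⅑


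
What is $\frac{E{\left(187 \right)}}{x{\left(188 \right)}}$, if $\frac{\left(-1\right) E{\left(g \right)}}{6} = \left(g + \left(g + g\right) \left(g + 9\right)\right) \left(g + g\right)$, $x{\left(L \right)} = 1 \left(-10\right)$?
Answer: $\frac{82456902}{5} \approx 1.6491 \cdot 10^{7}$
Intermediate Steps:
$x{\left(L \right)} = -10$
$E{\left(g \right)} = - 12 g \left(g + 2 g \left(9 + g\right)\right)$ ($E{\left(g \right)} = - 6 \left(g + \left(g + g\right) \left(g + 9\right)\right) \left(g + g\right) = - 6 \left(g + 2 g \left(9 + g\right)\right) 2 g = - 6 \cdot 2 g \left(g + 2 g \left(9 + g\right)\right) = - 12 g \left(g + 2 g \left(9 + g\right)\right)$)
$\frac{E{\left(187 \right)}}{x{\left(188 \right)}} = \frac{187^{2} \left(-228 - 4488\right)}{-10} = 34969 \left(-228 - 4488\right) \left(- \frac{1}{10}\right) = 34969 \left(-4716\right) \left(- \frac{1}{10}\right) = \left(-164913804\right) \left(- \frac{1}{10}\right) = \frac{82456902}{5}$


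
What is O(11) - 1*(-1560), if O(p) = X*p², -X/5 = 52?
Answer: -29900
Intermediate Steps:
X = -260 (X = -5*52 = -260)
O(p) = -260*p²
O(11) - 1*(-1560) = -260*11² - 1*(-1560) = -260*121 + 1560 = -31460 + 1560 = -29900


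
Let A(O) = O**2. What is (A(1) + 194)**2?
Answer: 38025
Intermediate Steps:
(A(1) + 194)**2 = (1**2 + 194)**2 = (1 + 194)**2 = 195**2 = 38025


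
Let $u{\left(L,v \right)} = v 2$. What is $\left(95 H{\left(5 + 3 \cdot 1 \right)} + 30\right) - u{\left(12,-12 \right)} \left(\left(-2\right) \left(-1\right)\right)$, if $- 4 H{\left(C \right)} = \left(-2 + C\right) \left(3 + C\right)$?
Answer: $- \frac{2979}{2} \approx -1489.5$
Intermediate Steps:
$u{\left(L,v \right)} = 2 v$
$H{\left(C \right)} = - \frac{\left(-2 + C\right) \left(3 + C\right)}{4}$
$\left(95 H{\left(5 + 3 \cdot 1 \right)} + 30\right) - u{\left(12,-12 \right)} \left(\left(-2\right) \left(-1\right)\right) = \left(95 \left(\frac{3}{2} - \frac{5 + 3 \cdot 1}{4} - \frac{\left(5 + 3 \cdot 1\right)^{2}}{4}\right) + 30\right) - 2 \left(-12\right) \left(\left(-2\right) \left(-1\right)\right) = \left(95 \left(\frac{3}{2} - \frac{5 + 3}{4} - \frac{\left(5 + 3\right)^{2}}{4}\right) + 30\right) - \left(-24\right) 2 = \left(95 \left(\frac{3}{2} - 2 - \frac{8^{2}}{4}\right) + 30\right) - -48 = \left(95 \left(\frac{3}{2} - 2 - 16\right) + 30\right) + 48 = \left(95 \left(- \frac{33}{2}\right) + 30\right) + 48 = \left(- \frac{3135}{2} + 30\right) + 48 = - \frac{3075}{2} + 48 = - \frac{2979}{2}$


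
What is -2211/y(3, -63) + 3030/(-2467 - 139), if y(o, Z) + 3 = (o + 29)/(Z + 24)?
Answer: 112130652/194147 ≈ 577.56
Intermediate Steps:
y(o, Z) = -3 + (29 + o)/(24 + Z) (y(o, Z) = -3 + (o + 29)/(Z + 24) = -3 + (29 + o)/(24 + Z))
-2211/y(3, -63) + 3030/(-2467 - 139) = -2211*(24 - 63)/(-43 + 3 - 3*(-63)) + 3030/(-2467 - 139) = -2211*(-39/(-43 + 3 + 189)) + 3030/(-2606) = -2211/((-1/39*149)) + 3030*(-1/2606) = -2211/(-149/39) - 1515/1303 = -2211*(-39/149) - 1515/1303 = 86229/149 - 1515/1303 = 112130652/194147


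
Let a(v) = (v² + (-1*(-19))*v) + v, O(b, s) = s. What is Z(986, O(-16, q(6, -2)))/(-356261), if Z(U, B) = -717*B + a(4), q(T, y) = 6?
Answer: 4206/356261 ≈ 0.011806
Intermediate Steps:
a(v) = v² + 20*v (a(v) = (v² + 19*v) + v = v² + 20*v)
Z(U, B) = 96 - 717*B (Z(U, B) = -717*B + 4*(20 + 4) = -717*B + 4*24 = -717*B + 96 = 96 - 717*B)
Z(986, O(-16, q(6, -2)))/(-356261) = (96 - 717*6)/(-356261) = (96 - 4302)*(-1/356261) = -4206*(-1/356261) = 4206/356261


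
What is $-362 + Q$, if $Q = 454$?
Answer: $92$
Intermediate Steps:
$-362 + Q = -362 + 454 = 92$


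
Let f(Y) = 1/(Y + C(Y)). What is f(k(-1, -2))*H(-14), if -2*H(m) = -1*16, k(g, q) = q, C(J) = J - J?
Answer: -4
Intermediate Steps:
C(J) = 0
H(m) = 8 (H(m) = -(-1)*16/2 = -½*(-16) = 8)
f(Y) = 1/Y (f(Y) = 1/(Y + 0) = 1/Y)
f(k(-1, -2))*H(-14) = 8/(-2) = -½*8 = -4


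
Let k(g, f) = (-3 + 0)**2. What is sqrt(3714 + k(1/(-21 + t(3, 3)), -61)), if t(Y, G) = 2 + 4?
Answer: sqrt(3723) ≈ 61.016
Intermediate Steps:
t(Y, G) = 6
k(g, f) = 9 (k(g, f) = (-3)**2 = 9)
sqrt(3714 + k(1/(-21 + t(3, 3)), -61)) = sqrt(3714 + 9) = sqrt(3723)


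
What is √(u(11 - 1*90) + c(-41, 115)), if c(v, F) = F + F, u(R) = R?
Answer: √151 ≈ 12.288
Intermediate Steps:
c(v, F) = 2*F
√(u(11 - 1*90) + c(-41, 115)) = √((11 - 1*90) + 2*115) = √((11 - 90) + 230) = √(-79 + 230) = √151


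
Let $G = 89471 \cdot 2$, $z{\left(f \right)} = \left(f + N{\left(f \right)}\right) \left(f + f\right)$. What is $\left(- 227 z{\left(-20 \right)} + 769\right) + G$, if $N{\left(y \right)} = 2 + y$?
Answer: $-165329$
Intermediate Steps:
$z{\left(f \right)} = 2 f \left(2 + 2 f\right)$ ($z{\left(f \right)} = \left(f + \left(2 + f\right)\right) \left(f + f\right) = \left(2 + 2 f\right) 2 f = 2 f \left(2 + 2 f\right)$)
$G = 178942$
$\left(- 227 z{\left(-20 \right)} + 769\right) + G = \left(- 227 \cdot 4 \left(-20\right) \left(1 - 20\right) + 769\right) + 178942 = \left(- 227 \cdot 4 \left(-20\right) \left(-19\right) + 769\right) + 178942 = \left(\left(-227\right) 1520 + 769\right) + 178942 = \left(-345040 + 769\right) + 178942 = -344271 + 178942 = -165329$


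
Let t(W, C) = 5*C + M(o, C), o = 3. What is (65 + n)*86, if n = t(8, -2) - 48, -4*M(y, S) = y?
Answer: 1075/2 ≈ 537.50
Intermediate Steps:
M(y, S) = -y/4
t(W, C) = -¾ + 5*C (t(W, C) = 5*C - ¼*3 = 5*C - ¾ = -¾ + 5*C)
n = -235/4 (n = (-¾ + 5*(-2)) - 48 = (-¾ - 10) - 48 = -43/4 - 48 = -235/4 ≈ -58.750)
(65 + n)*86 = (65 - 235/4)*86 = (25/4)*86 = 1075/2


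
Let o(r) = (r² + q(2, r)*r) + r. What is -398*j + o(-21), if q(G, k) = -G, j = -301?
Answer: 120260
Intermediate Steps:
o(r) = r² - r (o(r) = (r² + (-1*2)*r) + r = (r² - 2*r) + r = r² - r)
-398*j + o(-21) = -398*(-301) - 21*(-1 - 21) = 119798 - 21*(-22) = 119798 + 462 = 120260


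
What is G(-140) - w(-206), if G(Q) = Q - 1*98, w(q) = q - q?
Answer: -238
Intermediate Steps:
w(q) = 0
G(Q) = -98 + Q (G(Q) = Q - 98 = -98 + Q)
G(-140) - w(-206) = (-98 - 140) - 1*0 = -238 + 0 = -238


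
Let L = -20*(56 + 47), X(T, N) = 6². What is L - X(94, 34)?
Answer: -2096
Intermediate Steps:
X(T, N) = 36
L = -2060 (L = -20*103 = -2060)
L - X(94, 34) = -2060 - 1*36 = -2060 - 36 = -2096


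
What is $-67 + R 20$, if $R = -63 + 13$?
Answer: $-1067$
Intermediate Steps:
$R = -50$
$-67 + R 20 = -67 - 1000 = -1067$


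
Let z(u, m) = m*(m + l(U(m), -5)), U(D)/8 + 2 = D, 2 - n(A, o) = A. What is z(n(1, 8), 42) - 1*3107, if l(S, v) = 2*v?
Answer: -1763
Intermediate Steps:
n(A, o) = 2 - A
U(D) = -16 + 8*D
z(u, m) = m*(-10 + m) (z(u, m) = m*(m + 2*(-5)) = m*(m - 10) = m*(-10 + m))
z(n(1, 8), 42) - 1*3107 = 42*(-10 + 42) - 1*3107 = 42*32 - 3107 = 1344 - 3107 = -1763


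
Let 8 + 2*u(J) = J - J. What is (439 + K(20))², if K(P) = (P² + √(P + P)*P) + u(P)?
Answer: 713225 + 66800*√10 ≈ 9.2447e+5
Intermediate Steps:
u(J) = -4 (u(J) = -4 + (J - J)/2 = -4 + (½)*0 = -4 + 0 = -4)
K(P) = -4 + P² + √2*P^(3/2) (K(P) = (P² + √(P + P)*P) - 4 = (P² + √(2*P)*P) - 4 = (P² + (√2*√P)*P) - 4 = (P² + √2*P^(3/2)) - 4 = -4 + P² + √2*P^(3/2))
(439 + K(20))² = (439 + (-4 + 20² + √2*20^(3/2)))² = (439 + (-4 + 400 + √2*(40*√5)))² = (439 + (-4 + 400 + 40*√10))² = (439 + (396 + 40*√10))² = (835 + 40*√10)²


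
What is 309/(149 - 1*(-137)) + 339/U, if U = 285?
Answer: 61673/27170 ≈ 2.2699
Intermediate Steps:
309/(149 - 1*(-137)) + 339/U = 309/(149 - 1*(-137)) + 339/285 = 309/(149 + 137) + 339*(1/285) = 309/286 + 113/95 = 61673/27170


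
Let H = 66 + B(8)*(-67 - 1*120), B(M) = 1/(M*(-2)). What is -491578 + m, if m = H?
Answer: -7864005/16 ≈ -4.9150e+5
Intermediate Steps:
B(M) = -1/(2*M) (B(M) = 1/(-2*M) = -1/(2*M))
H = 1243/16 (H = 66 + (-1/2/8)*(-67 - 1*120) = 66 + (-1/2*1/8)*(-67 - 120) = 66 - 1/16*(-187) = 66 + 187/16 = 1243/16 ≈ 77.688)
m = 1243/16 ≈ 77.688
-491578 + m = -491578 + 1243/16 = -7864005/16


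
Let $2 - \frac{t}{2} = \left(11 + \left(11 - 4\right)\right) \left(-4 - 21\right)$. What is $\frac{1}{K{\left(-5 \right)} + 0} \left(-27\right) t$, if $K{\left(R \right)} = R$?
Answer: $\frac{24408}{5} \approx 4881.6$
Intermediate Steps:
$t = 904$ ($t = 4 - 2 \left(11 + \left(11 - 4\right)\right) \left(-4 - 21\right) = 4 - 2 \left(11 + \left(11 - 4\right)\right) \left(-25\right) = 4 - 2 \left(11 + 7\right) \left(-25\right) = 4 - 2 \cdot 18 \left(-25\right) = 4 - -900 = 4 + 900 = 904$)
$\frac{1}{K{\left(-5 \right)} + 0} \left(-27\right) t = \frac{1}{-5 + 0} \left(-27\right) 904 = \frac{1}{-5} \left(-27\right) 904 = \left(- \frac{1}{5}\right) \left(-27\right) 904 = \frac{27}{5} \cdot 904 = \frac{24408}{5}$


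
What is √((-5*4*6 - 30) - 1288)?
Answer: I*√1438 ≈ 37.921*I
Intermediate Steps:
√((-5*4*6 - 30) - 1288) = √((-20*6 - 30) - 1288) = √((-120 - 30) - 1288) = √(-150 - 1288) = √(-1438) = I*√1438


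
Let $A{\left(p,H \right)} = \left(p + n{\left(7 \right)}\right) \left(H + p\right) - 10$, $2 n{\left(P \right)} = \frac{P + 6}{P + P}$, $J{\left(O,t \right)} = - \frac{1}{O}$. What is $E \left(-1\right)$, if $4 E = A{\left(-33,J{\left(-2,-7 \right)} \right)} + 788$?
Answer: $- \frac{102783}{224} \approx -458.85$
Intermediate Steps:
$n{\left(P \right)} = \frac{6 + P}{4 P}$ ($n{\left(P \right)} = \frac{\left(P + 6\right) \frac{1}{P + P}}{2} = \frac{\left(6 + P\right) \frac{1}{2 P}}{2} = \frac{\frac{1}{2} \frac{1}{P} \left(6 + P\right)}{2} = \frac{6 + P}{4 P}$)
$A{\left(p,H \right)} = -10 + \left(\frac{13}{28} + p\right) \left(H + p\right)$ ($A{\left(p,H \right)} = \left(p + \frac{6 + 7}{4 \cdot 7}\right) \left(H + p\right) - 10 = \left(p + \frac{1}{4} \cdot \frac{1}{7} \cdot 13\right) \left(H + p\right) - 10 = \left(p + \frac{13}{28}\right) \left(H + p\right) - 10 = \left(\frac{13}{28} + p\right) \left(H + p\right) - 10 = -10 + \left(\frac{13}{28} + p\right) \left(H + p\right)$)
$E = \frac{102783}{224}$ ($E = \frac{\left(-10 + \left(-33\right)^{2} + \frac{13 \left(- \frac{1}{-2}\right)}{28} + \frac{13}{28} \left(-33\right) + - \frac{1}{-2} \left(-33\right)\right) + 788}{4} = \frac{\left(-10 + 1089 + \frac{13 \left(\left(-1\right) \left(- \frac{1}{2}\right)\right)}{28} - \frac{429}{28} + \left(-1\right) \left(- \frac{1}{2}\right) \left(-33\right)\right) + 788}{4} = \frac{\left(-10 + 1089 + \frac{13}{28} \cdot \frac{1}{2} - \frac{429}{28} + \frac{1}{2} \left(-33\right)\right) + 788}{4} = \frac{\left(-10 + 1089 + \frac{13}{56} - \frac{429}{28} - \frac{33}{2}\right) + 788}{4} = \frac{\frac{58655}{56} + 788}{4} = \frac{1}{4} \cdot \frac{102783}{56} = \frac{102783}{224} \approx 458.85$)
$E \left(-1\right) = \frac{102783}{224} \left(-1\right) = - \frac{102783}{224}$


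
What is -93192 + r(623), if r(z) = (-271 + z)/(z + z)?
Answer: -58058440/623 ≈ -93192.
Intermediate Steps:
r(z) = (-271 + z)/(2*z) (r(z) = (-271 + z)/((2*z)) = (-271 + z)*(1/(2*z)) = (-271 + z)/(2*z))
-93192 + r(623) = -93192 + (½)*(-271 + 623)/623 = -93192 + (½)*(1/623)*352 = -93192 + 176/623 = -58058440/623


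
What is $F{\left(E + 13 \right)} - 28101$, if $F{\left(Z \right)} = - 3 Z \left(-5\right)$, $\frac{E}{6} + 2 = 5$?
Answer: $-27636$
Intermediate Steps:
$E = 18$ ($E = -12 + 6 \cdot 5 = -12 + 30 = 18$)
$F{\left(Z \right)} = 15 Z$
$F{\left(E + 13 \right)} - 28101 = 15 \left(18 + 13\right) - 28101 = 15 \cdot 31 - 28101 = 465 - 28101 = -27636$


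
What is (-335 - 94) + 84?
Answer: -345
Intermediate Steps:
(-335 - 94) + 84 = -429 + 84 = -345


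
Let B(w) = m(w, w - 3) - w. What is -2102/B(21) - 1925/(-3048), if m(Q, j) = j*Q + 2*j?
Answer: -627819/133096 ≈ -4.7170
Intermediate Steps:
m(Q, j) = 2*j + Q*j (m(Q, j) = Q*j + 2*j = 2*j + Q*j)
B(w) = -w + (-3 + w)*(2 + w) (B(w) = (w - 3)*(2 + w) - w = (-3 + w)*(2 + w) - w = -w + (-3 + w)*(2 + w))
-2102/B(21) - 1925/(-3048) = -2102/(-1*21 + (-3 + 21)*(2 + 21)) - 1925/(-3048) = -2102/(-21 + 18*23) - 1925*(-1/3048) = -2102/(-21 + 414) + 1925/3048 = -2102/393 + 1925/3048 = -627819/133096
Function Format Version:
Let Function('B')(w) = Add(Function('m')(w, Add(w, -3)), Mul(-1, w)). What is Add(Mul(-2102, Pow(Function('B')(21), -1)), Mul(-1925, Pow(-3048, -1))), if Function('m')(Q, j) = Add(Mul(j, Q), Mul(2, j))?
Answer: Rational(-627819, 133096) ≈ -4.7170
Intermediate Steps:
Function('m')(Q, j) = Add(Mul(2, j), Mul(Q, j)) (Function('m')(Q, j) = Add(Mul(Q, j), Mul(2, j)) = Add(Mul(2, j), Mul(Q, j)))
Function('B')(w) = Add(Mul(-1, w), Mul(Add(-3, w), Add(2, w))) (Function('B')(w) = Add(Mul(Add(w, -3), Add(2, w)), Mul(-1, w)) = Add(Mul(Add(-3, w), Add(2, w)), Mul(-1, w)) = Add(Mul(-1, w), Mul(Add(-3, w), Add(2, w))))
Add(Mul(-2102, Pow(Function('B')(21), -1)), Mul(-1925, Pow(-3048, -1))) = Add(Mul(-2102, Pow(Add(Mul(-1, 21), Mul(Add(-3, 21), Add(2, 21))), -1)), Mul(-1925, Pow(-3048, -1))) = Add(Mul(-2102, Pow(Add(-21, Mul(18, 23)), -1)), Mul(-1925, Rational(-1, 3048))) = Add(Mul(-2102, Pow(Add(-21, 414), -1)), Rational(1925, 3048)) = Add(Mul(-2102, Pow(393, -1)), Rational(1925, 3048)) = Add(Mul(-2102, Rational(1, 393)), Rational(1925, 3048)) = Add(Rational(-2102, 393), Rational(1925, 3048)) = Rational(-627819, 133096)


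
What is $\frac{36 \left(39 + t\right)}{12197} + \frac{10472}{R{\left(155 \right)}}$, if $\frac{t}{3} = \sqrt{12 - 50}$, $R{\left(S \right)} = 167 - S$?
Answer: $\frac{31935958}{36591} + \frac{108 i \sqrt{38}}{12197} \approx 872.78 + 0.054584 i$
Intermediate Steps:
$t = 3 i \sqrt{38}$ ($t = 3 \sqrt{12 - 50} = 3 \sqrt{-38} = 3 i \sqrt{38} \approx 18.493 i$)
$\frac{36 \left(39 + t\right)}{12197} + \frac{10472}{R{\left(155 \right)}} = \frac{36 \left(39 + 3 i \sqrt{38}\right)}{12197} + \frac{10472}{167 - 155} = \left(1404 + 108 i \sqrt{38}\right) \frac{1}{12197} + \frac{10472}{167 - 155} = \left(\frac{1404}{12197} + \frac{108 i \sqrt{38}}{12197}\right) + \frac{10472}{12} = \left(\frac{1404}{12197} + \frac{108 i \sqrt{38}}{12197}\right) + 10472 \cdot \frac{1}{12} = \left(\frac{1404}{12197} + \frac{108 i \sqrt{38}}{12197}\right) + \frac{2618}{3} = \frac{31935958}{36591} + \frac{108 i \sqrt{38}}{12197}$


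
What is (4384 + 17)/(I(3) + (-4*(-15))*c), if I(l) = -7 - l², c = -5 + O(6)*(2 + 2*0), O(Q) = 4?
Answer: 4401/164 ≈ 26.835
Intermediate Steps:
c = 3 (c = -5 + 4*(2 + 2*0) = -5 + 4*(2 + 0) = -5 + 4*2 = -5 + 8 = 3)
(4384 + 17)/(I(3) + (-4*(-15))*c) = (4384 + 17)/((-7 - 1*3²) - 4*(-15)*3) = 4401/((-7 - 1*9) + 60*3) = 4401/((-7 - 9) + 180) = 4401/(-16 + 180) = 4401/164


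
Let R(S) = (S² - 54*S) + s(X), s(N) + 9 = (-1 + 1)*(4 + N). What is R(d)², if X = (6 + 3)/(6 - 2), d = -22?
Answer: 2765569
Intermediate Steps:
X = 9/4 ≈ 2.2500
s(N) = -9 (s(N) = -9 + (-1 + 1)*(4 + N) = -9 + 0*(4 + N) = -9 + 0 = -9)
R(S) = -9 + S² - 54*S (R(S) = (S² - 54*S) - 9 = -9 + S² - 54*S)
R(d)² = (-9 + (-22)² - 54*(-22))² = (-9 + 484 + 1188)² = 1663² = 2765569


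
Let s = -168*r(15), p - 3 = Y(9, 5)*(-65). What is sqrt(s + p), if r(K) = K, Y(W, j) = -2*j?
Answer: I*sqrt(1867) ≈ 43.209*I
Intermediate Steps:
p = 653 (p = 3 - 2*5*(-65) = 3 - 10*(-65) = 3 + 650 = 653)
s = -2520 (s = -168*15 = -2520)
sqrt(s + p) = sqrt(-2520 + 653) = sqrt(-1867) = I*sqrt(1867)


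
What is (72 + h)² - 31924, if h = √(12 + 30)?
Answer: -26698 + 144*√42 ≈ -25765.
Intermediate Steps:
h = √42 ≈ 6.4807
(72 + h)² - 31924 = (72 + √42)² - 31924 = -31924 + (72 + √42)²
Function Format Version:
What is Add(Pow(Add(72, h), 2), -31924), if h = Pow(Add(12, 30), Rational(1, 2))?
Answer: Add(-26698, Mul(144, Pow(42, Rational(1, 2)))) ≈ -25765.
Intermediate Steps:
h = Pow(42, Rational(1, 2)) ≈ 6.4807
Add(Pow(Add(72, h), 2), -31924) = Add(Pow(Add(72, Pow(42, Rational(1, 2))), 2), -31924) = Add(-31924, Pow(Add(72, Pow(42, Rational(1, 2))), 2))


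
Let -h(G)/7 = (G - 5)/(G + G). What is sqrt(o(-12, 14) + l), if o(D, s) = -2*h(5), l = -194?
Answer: I*sqrt(194) ≈ 13.928*I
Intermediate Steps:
h(G) = -7*(-5 + G)/(2*G) (h(G) = -7*(G - 5)/(G + G) = -7*(-5 + G)/(2*G))
o(D, s) = 0 (o(D, s) = -7*(5 - 1*5)/5 = -7*(5 - 5)/5 = -7*0/5 = -2*0 = 0)
sqrt(o(-12, 14) + l) = sqrt(0 - 194) = sqrt(-194) = I*sqrt(194)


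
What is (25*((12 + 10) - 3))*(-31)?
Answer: -14725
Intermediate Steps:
(25*((12 + 10) - 3))*(-31) = (25*(22 - 3))*(-31) = (25*19)*(-31) = 475*(-31) = -14725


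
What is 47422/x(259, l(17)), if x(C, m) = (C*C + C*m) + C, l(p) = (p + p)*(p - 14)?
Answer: 131/259 ≈ 0.50579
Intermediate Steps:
l(p) = 2*p*(-14 + p) (l(p) = (2*p)*(-14 + p) = 2*p*(-14 + p))
x(C, m) = C + C**2 + C*m (x(C, m) = (C**2 + C*m) + C = C + C**2 + C*m)
47422/x(259, l(17)) = 47422/((259*(1 + 259 + 2*17*(-14 + 17)))) = 47422/((259*(1 + 259 + 2*17*3))) = 47422/((259*(1 + 259 + 102))) = 47422/((259*362)) = 47422/93758 = 47422*(1/93758) = 131/259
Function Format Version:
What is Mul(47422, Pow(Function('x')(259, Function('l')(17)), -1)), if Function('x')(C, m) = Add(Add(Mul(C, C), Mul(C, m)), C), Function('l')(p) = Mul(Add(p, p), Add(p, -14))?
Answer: Rational(131, 259) ≈ 0.50579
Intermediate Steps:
Function('l')(p) = Mul(2, p, Add(-14, p)) (Function('l')(p) = Mul(Mul(2, p), Add(-14, p)) = Mul(2, p, Add(-14, p)))
Function('x')(C, m) = Add(C, Pow(C, 2), Mul(C, m)) (Function('x')(C, m) = Add(Add(Pow(C, 2), Mul(C, m)), C) = Add(C, Pow(C, 2), Mul(C, m)))
Mul(47422, Pow(Function('x')(259, Function('l')(17)), -1)) = Mul(47422, Pow(Mul(259, Add(1, 259, Mul(2, 17, Add(-14, 17)))), -1)) = Mul(47422, Pow(Mul(259, Add(1, 259, Mul(2, 17, 3))), -1)) = Mul(47422, Pow(Mul(259, Add(1, 259, 102)), -1)) = Mul(47422, Pow(Mul(259, 362), -1)) = Mul(47422, Pow(93758, -1)) = Mul(47422, Rational(1, 93758)) = Rational(131, 259)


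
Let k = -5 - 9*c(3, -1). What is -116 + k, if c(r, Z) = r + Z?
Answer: -139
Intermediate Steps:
c(r, Z) = Z + r
k = -23 (k = -5 - 9*(-1 + 3) = -5 - 9*2 = -5 - 18 = -23)
-116 + k = -116 - 23 = -139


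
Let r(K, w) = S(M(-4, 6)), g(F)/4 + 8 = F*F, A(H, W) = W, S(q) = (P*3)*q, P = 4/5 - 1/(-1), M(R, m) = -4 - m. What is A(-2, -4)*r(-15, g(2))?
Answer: 216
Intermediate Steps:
P = 9/5 (P = 4*(⅕) - 1*(-1) = ⅘ + 1 = 9/5 ≈ 1.8000)
S(q) = 27*q/5 (S(q) = ((9/5)*3)*q = 27*q/5)
g(F) = -32 + 4*F² (g(F) = -32 + 4*(F*F) = -32 + 4*F²)
r(K, w) = -54 (r(K, w) = 27*(-4 - 1*6)/5 = 27*(-4 - 6)/5 = (27/5)*(-10) = -54)
A(-2, -4)*r(-15, g(2)) = -4*(-54) = 216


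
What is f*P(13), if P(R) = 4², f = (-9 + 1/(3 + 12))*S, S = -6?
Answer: 4288/5 ≈ 857.60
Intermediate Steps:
f = 268/5 (f = (-9 + 1/(3 + 12))*(-6) = (-9 + 1/15)*(-6) = -134/15*(-6) = 268/5 ≈ 53.600)
P(R) = 16
f*P(13) = (268/5)*16 = 4288/5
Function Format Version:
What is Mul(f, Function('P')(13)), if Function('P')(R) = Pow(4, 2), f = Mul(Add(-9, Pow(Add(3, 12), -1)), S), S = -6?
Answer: Rational(4288, 5) ≈ 857.60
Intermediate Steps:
f = Rational(268, 5) (f = Mul(Add(-9, Pow(Add(3, 12), -1)), -6) = Mul(Add(-9, Pow(15, -1)), -6) = Mul(Add(-9, Rational(1, 15)), -6) = Mul(Rational(-134, 15), -6) = Rational(268, 5) ≈ 53.600)
Function('P')(R) = 16
Mul(f, Function('P')(13)) = Mul(Rational(268, 5), 16) = Rational(4288, 5)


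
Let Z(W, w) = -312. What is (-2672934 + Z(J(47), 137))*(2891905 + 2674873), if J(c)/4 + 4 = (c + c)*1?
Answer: -14881367021388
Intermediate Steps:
J(c) = -16 + 8*c (J(c) = -16 + 4*((c + c)*1) = -16 + 4*((2*c)*1) = -16 + 4*(2*c) = -16 + 8*c)
(-2672934 + Z(J(47), 137))*(2891905 + 2674873) = (-2672934 - 312)*(2891905 + 2674873) = -2673246*5566778 = -14881367021388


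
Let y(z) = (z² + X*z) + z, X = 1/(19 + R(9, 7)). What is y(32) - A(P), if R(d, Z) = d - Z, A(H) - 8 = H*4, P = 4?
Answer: 21704/21 ≈ 1033.5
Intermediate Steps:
A(H) = 8 + 4*H (A(H) = 8 + H*4 = 8 + 4*H)
X = 1/21 (X = 1/(19 + (9 - 1*7)) = 1/(19 + (9 - 7)) = 1/(19 + 2) = 1/21 ≈ 0.047619)
y(z) = z² + 22*z/21 (y(z) = (z² + z/21) + z = z² + 22*z/21)
y(32) - A(P) = (1/21)*32*(22 + 21*32) - (8 + 4*4) = (1/21)*32*(22 + 672) - (8 + 16) = (1/21)*32*694 - 1*24 = 22208/21 - 24 = 21704/21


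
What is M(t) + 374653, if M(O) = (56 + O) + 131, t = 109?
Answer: 374949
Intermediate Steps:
M(O) = 187 + O
M(t) + 374653 = (187 + 109) + 374653 = 296 + 374653 = 374949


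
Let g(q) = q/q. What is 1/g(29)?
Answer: 1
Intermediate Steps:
g(q) = 1
1/g(29) = 1/1 = 1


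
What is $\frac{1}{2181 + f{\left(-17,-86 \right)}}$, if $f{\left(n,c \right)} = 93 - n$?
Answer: $\frac{1}{2291} \approx 0.00043649$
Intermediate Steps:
$\frac{1}{2181 + f{\left(-17,-86 \right)}} = \frac{1}{2181 + \left(93 - -17\right)} = \frac{1}{2181 + \left(93 + 17\right)} = \frac{1}{2181 + 110} = \frac{1}{2291}$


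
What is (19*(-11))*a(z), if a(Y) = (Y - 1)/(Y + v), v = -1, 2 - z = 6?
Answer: -209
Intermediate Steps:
z = -4 (z = 2 - 1*6 = 2 - 6 = -4)
a(Y) = 1 (a(Y) = (Y - 1)/(Y - 1) = (-1 + Y)/(-1 + Y) = 1)
(19*(-11))*a(z) = (19*(-11))*1 = -209*1 = -209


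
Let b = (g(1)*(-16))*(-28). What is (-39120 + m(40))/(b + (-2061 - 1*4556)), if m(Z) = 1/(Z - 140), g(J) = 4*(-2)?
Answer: 3912001/1020100 ≈ 3.8349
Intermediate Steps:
g(J) = -8
m(Z) = 1/(-140 + Z)
b = -3584 (b = -8*(-16)*(-28) = 128*(-28) = -3584)
(-39120 + m(40))/(b + (-2061 - 1*4556)) = (-39120 + 1/(-140 + 40))/(-3584 + (-2061 - 1*4556)) = (-39120 + 1/(-100))/(-3584 + (-2061 - 4556)) = (-39120 - 1/100)/(-3584 - 6617) = -3912001/100/(-10201) = -3912001/100*(-1/10201) = 3912001/1020100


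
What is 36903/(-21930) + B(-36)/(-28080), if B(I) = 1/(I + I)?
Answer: -497393249/295581312 ≈ -1.6828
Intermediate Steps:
B(I) = 1/(2*I)
36903/(-21930) + B(-36)/(-28080) = 36903/(-21930) + ((1/2)/(-36))/(-28080) = 36903*(-1/21930) + ((1/2)*(-1/36))*(-1/28080) = -12301/7310 - 1/72*(-1/28080) = -12301/7310 + 1/2021760 = -497393249/295581312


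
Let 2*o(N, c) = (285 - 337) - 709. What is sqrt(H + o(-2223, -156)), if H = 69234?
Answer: sqrt(275414)/2 ≈ 262.40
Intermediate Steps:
o(N, c) = -761/2 (o(N, c) = ((285 - 337) - 709)/2 = (-52 - 709)/2 = (1/2)*(-761) = -761/2)
sqrt(H + o(-2223, -156)) = sqrt(69234 - 761/2) = sqrt(137707/2) = sqrt(275414)/2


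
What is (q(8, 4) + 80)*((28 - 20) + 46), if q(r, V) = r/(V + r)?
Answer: 4356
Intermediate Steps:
(q(8, 4) + 80)*((28 - 20) + 46) = (8/(4 + 8) + 80)*((28 - 20) + 46) = (8/12 + 80)*(8 + 46) = (8*(1/12) + 80)*54 = (2/3 + 80)*54 = (242/3)*54 = 4356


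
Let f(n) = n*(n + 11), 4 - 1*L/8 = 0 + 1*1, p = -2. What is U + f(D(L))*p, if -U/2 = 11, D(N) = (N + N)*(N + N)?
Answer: -10667542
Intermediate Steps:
L = 24 (L = 32 - 8*(0 + 1*1) = 32 - 8*(0 + 1) = 32 - 8*1 = 32 - 8 = 24)
D(N) = 4*N² (D(N) = (2*N)*(2*N) = 4*N²)
f(n) = n*(11 + n)
U = -22 (U = -2*11 = -22)
U + f(D(L))*p = -22 + ((4*24²)*(11 + 4*24²))*(-2) = -22 + ((4*576)*(11 + 4*576))*(-2) = -22 + (2304*(11 + 2304))*(-2) = -22 + (2304*2315)*(-2) = -22 + 5333760*(-2) = -22 - 10667520 = -10667542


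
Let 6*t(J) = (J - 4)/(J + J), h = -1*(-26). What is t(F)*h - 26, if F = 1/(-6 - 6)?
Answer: 481/6 ≈ 80.167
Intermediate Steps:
F = -1/12 (F = 1/(-12) = -1/12 ≈ -0.083333)
h = 26
t(J) = (-4 + J)/(12*J) (t(J) = ((J - 4)/(J + J))/6 = ((-4 + J)/((2*J)))/6 = ((-4 + J)*(1/(2*J)))/6 = ((-4 + J)/(2*J))/6 = (-4 + J)/(12*J))
t(F)*h - 26 = ((-4 - 1/12)/(12*(-1/12)))*26 - 26 = ((1/12)*(-12)*(-49/12))*26 - 26 = (49/12)*26 - 26 = 637/6 - 26 = 481/6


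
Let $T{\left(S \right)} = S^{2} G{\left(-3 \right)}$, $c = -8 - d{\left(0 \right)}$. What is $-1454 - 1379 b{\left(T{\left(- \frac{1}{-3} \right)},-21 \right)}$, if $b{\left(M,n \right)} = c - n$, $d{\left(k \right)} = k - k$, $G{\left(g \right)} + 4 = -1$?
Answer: $-19381$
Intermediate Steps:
$G{\left(g \right)} = -5$ ($G{\left(g \right)} = -4 - 1 = -5$)
$d{\left(k \right)} = 0$
$c = -8$ ($c = -8 - 0 = -8 + 0 = -8$)
$T{\left(S \right)} = - 5 S^{2}$ ($T{\left(S \right)} = S^{2} \left(-5\right) = - 5 S^{2}$)
$b{\left(M,n \right)} = -8 - n$
$-1454 - 1379 b{\left(T{\left(- \frac{1}{-3} \right)},-21 \right)} = -1454 - 1379 \left(-8 - -21\right) = -1454 - 1379 \left(-8 + 21\right) = -1454 - 17927 = -19381$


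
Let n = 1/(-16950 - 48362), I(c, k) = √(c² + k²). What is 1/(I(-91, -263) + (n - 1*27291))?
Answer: -116414054640416/3176725591812730049 - 21328286720*√3098/3176725591812730049 ≈ -3.7020e-5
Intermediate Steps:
n = -1/65312 (n = 1/(-65312) = -1/65312 ≈ -1.5311e-5)
1/(I(-91, -263) + (n - 1*27291)) = 1/(√((-91)² + (-263)²) + (-1/65312 - 1*27291)) = 1/(√(8281 + 69169) + (-1/65312 - 27291)) = 1/(√77450 - 1782429793/65312) = 1/(5*√3098 - 1782429793/65312) = 1/(-1782429793/65312 + 5*√3098)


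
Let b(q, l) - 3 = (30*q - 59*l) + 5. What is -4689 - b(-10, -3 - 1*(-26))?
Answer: -3040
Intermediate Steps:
b(q, l) = 8 - 59*l + 30*q (b(q, l) = 3 + ((30*q - 59*l) + 5) = 3 + ((-59*l + 30*q) + 5) = 3 + (5 - 59*l + 30*q) = 8 - 59*l + 30*q)
-4689 - b(-10, -3 - 1*(-26)) = -4689 - (8 - 59*(-3 - 1*(-26)) + 30*(-10)) = -4689 - (8 - 59*(-3 + 26) - 300) = -4689 - (8 - 59*23 - 300) = -4689 - (8 - 1357 - 300) = -4689 - 1*(-1649) = -4689 + 1649 = -3040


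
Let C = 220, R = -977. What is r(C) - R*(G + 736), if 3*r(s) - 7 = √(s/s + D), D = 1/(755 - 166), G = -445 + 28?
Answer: 934996/3 + √347510/1767 ≈ 3.1167e+5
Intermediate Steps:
G = -417
D = 1/589 ≈ 0.0016978
r(s) = 7/3 + √347510/1767 (r(s) = 7/3 + √(s/s + 1/589)/3 = 7/3 + √(1 + 1/589)/3 = 7/3 + √(590/589)/3 = 7/3 + (√347510/589)/3 = 7/3 + √347510/1767)
r(C) - R*(G + 736) = (7/3 + √347510/1767) - (-977)*(-417 + 736) = (7/3 + √347510/1767) - (-977)*319 = (7/3 + √347510/1767) - 1*(-311663) = (7/3 + √347510/1767) + 311663 = 934996/3 + √347510/1767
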